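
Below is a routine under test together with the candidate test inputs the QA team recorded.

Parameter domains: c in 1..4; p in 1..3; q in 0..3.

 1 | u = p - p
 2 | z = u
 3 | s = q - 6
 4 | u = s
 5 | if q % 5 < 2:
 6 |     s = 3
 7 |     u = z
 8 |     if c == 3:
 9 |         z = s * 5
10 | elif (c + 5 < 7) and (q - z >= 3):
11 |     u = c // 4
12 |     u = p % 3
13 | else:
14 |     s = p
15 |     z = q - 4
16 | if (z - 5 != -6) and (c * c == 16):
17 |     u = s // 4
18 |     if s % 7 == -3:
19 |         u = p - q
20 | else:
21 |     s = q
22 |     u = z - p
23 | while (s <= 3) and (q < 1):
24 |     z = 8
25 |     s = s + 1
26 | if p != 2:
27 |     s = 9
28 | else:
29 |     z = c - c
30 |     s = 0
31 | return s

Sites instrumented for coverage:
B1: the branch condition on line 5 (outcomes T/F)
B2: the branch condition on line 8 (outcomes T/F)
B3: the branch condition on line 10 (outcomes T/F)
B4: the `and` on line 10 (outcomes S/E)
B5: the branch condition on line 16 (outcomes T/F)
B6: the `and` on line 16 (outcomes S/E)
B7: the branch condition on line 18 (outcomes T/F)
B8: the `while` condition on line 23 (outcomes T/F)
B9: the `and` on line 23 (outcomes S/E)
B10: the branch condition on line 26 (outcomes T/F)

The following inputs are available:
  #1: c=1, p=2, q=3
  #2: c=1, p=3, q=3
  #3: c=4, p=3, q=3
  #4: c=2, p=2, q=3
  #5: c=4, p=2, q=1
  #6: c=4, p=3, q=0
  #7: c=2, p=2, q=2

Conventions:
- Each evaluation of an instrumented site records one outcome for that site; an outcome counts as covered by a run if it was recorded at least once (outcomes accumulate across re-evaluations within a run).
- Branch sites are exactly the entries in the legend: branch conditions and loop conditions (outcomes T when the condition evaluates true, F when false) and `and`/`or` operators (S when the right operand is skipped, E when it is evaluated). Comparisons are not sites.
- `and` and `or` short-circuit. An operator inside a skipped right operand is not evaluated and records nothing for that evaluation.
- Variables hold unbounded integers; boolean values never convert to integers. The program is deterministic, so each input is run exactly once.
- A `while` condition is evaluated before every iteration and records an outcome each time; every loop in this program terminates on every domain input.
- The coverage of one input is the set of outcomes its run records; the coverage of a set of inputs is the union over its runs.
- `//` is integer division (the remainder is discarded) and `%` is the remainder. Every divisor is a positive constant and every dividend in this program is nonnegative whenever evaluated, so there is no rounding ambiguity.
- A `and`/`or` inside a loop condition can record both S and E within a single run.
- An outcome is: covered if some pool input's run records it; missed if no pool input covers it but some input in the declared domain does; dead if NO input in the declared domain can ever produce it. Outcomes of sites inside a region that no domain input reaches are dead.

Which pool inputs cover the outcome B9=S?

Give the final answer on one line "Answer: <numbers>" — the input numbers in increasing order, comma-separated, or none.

input #1 (c=1, p=2, q=3): does not produce B9=S
input #2 (c=1, p=3, q=3): does not produce B9=S
input #3 (c=4, p=3, q=3): does not produce B9=S
input #4 (c=2, p=2, q=3): does not produce B9=S
input #5 (c=4, p=2, q=1): does not produce B9=S
input #6 (c=4, p=3, q=0): produces B9=S
input #7 (c=2, p=2, q=2): does not produce B9=S

Answer: 6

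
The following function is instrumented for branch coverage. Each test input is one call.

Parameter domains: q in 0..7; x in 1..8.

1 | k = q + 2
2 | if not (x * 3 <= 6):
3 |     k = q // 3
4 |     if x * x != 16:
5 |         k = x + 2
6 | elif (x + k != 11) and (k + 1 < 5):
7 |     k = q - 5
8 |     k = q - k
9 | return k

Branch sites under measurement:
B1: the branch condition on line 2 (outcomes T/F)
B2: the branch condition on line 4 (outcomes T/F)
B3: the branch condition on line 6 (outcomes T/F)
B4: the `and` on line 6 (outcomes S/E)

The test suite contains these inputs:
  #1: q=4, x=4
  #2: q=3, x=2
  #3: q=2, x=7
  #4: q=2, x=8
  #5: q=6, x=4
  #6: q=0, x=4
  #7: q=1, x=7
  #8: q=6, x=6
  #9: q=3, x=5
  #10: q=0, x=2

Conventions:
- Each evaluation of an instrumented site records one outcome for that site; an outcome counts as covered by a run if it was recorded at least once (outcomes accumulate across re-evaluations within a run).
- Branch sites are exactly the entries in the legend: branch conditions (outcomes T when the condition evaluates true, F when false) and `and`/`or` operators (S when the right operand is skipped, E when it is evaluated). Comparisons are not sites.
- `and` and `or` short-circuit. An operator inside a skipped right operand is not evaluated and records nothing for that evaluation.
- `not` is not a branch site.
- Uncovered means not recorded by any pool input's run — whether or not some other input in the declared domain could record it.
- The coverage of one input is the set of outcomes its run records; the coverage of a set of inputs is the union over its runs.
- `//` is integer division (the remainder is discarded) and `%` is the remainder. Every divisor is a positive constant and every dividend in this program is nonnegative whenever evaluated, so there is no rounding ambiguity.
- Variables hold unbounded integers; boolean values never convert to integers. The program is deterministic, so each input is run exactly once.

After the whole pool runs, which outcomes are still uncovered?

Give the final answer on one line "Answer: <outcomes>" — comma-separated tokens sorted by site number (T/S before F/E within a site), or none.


test 1 (q=4, x=4) fires B1->T, B2->F; hits B1=T, B2=F
test 2 (q=3, x=2) fires B1->F, B4->E, B3->F; hits B1=F, B3=F, B4=E
test 3 (q=2, x=7) fires B1->T, B2->T; hits B1=T, B2=T
test 4 (q=2, x=8) fires B1->T, B2->T; hits B1=T, B2=T
test 5 (q=6, x=4) fires B1->T, B2->F; hits B1=T, B2=F
test 6 (q=0, x=4) fires B1->T, B2->F; hits B1=T, B2=F
test 7 (q=1, x=7) fires B1->T, B2->T; hits B1=T, B2=T
test 8 (q=6, x=6) fires B1->T, B2->T; hits B1=T, B2=T
test 9 (q=3, x=5) fires B1->T, B2->T; hits B1=T, B2=T
test 10 (q=0, x=2) fires B1->F, B4->E, B3->T; hits B1=F, B3=T, B4=E
union over the pool: B1=T, B1=F, B2=T, B2=F, B3=T, B3=F, B4=E
uncovered (1 of 8): B4=S
Answer: B4=S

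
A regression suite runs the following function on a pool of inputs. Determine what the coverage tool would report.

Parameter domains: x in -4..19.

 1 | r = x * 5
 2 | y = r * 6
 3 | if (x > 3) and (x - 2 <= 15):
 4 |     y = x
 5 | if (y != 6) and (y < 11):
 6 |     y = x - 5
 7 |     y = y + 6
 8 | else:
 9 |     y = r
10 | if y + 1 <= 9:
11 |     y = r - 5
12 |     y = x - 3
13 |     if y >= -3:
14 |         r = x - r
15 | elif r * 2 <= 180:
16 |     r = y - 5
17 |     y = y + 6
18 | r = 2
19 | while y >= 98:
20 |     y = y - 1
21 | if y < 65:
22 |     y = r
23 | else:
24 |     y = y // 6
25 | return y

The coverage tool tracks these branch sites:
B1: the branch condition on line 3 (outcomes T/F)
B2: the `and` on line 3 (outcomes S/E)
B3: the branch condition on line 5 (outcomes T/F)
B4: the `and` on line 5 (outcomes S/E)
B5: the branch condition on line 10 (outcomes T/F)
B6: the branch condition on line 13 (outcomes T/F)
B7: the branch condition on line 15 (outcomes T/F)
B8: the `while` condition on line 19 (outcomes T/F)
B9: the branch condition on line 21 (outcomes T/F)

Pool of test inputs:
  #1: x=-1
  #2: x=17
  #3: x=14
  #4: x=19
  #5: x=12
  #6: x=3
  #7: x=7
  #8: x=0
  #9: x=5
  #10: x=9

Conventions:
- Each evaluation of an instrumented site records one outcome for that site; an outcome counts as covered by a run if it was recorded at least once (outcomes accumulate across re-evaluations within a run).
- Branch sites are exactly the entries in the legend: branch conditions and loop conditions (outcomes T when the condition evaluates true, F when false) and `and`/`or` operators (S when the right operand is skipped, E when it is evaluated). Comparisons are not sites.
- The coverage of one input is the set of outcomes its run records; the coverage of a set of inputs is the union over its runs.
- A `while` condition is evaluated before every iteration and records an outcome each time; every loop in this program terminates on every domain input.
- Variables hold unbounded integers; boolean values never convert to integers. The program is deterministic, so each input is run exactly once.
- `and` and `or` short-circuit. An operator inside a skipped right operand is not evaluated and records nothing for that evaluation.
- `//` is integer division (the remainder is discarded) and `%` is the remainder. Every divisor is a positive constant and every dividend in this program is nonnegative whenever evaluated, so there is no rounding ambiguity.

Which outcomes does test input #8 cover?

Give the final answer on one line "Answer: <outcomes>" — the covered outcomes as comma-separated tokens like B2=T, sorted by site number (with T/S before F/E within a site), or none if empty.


Event log for input #8 (x=0):
  B2->S, B1->F, B4->E, B3->T, B5->T, B6->T, B8->F, B9->T
deduplicating events, the covered set is: B1=F, B2=S, B3=T, B4=E, B5=T, B6=T, B8=F, B9=T
Answer: B1=F, B2=S, B3=T, B4=E, B5=T, B6=T, B8=F, B9=T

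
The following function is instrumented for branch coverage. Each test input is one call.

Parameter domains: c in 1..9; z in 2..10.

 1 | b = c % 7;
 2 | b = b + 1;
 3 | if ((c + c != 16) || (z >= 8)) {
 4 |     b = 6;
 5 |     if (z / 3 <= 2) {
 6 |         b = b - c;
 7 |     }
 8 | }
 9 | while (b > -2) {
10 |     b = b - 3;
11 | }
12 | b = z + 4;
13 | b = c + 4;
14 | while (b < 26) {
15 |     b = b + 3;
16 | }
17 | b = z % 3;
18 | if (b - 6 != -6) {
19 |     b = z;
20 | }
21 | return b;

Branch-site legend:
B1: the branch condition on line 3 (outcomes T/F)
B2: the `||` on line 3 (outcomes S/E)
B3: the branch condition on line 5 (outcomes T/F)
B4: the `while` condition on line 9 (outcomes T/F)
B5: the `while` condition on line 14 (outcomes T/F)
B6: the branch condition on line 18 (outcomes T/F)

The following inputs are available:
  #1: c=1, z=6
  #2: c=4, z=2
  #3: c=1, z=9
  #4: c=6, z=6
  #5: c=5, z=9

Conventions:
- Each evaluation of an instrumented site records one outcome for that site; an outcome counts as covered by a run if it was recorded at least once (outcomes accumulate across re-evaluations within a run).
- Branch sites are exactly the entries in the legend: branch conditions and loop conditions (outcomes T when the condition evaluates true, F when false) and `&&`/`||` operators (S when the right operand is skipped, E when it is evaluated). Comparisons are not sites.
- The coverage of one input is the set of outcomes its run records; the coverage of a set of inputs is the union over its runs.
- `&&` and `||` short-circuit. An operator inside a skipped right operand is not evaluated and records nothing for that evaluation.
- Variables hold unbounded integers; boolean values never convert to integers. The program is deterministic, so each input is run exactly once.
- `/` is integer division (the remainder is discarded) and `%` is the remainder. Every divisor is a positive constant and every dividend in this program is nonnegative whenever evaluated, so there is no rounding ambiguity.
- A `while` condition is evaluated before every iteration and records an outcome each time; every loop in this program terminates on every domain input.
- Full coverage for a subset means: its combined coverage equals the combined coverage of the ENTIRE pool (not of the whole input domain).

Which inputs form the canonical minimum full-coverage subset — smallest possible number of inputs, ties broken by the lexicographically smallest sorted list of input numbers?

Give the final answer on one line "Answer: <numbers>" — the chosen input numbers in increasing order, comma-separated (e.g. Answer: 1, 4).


test 1 (c=1, z=6) fires B2->S, B1->T, B3->T, B4->T, B4->T, B4->T, B4->F, B5->T, B5->T, B5->T, B5->T, B5->T, B5->T, B5->T, ...; hits B1=T, B2=S, B3=T, B4=T, B4=F, B5=T, B5=F, B6=F
test 2 (c=4, z=2) fires B2->S, B1->T, B3->T, B4->T, B4->T, B4->F, B5->T, B5->T, B5->T, B5->T, B5->T, B5->T, B5->F, B6->T; hits B1=T, B2=S, B3=T, B4=T, B4=F, B5=T, B5=F, B6=T
test 3 (c=1, z=9) fires B2->S, B1->T, B3->F, B4->T, B4->T, B4->T, B4->F, B5->T, B5->T, B5->T, B5->T, B5->T, B5->T, B5->T, ...; hits B1=T, B2=S, B3=F, B4=T, B4=F, B5=T, B5=F, B6=F
test 4 (c=6, z=6) fires B2->S, B1->T, B3->T, B4->T, B4->F, B5->T, B5->T, B5->T, B5->T, B5->T, B5->T, B5->F, B6->F; hits B1=T, B2=S, B3=T, B4=T, B4=F, B5=T, B5=F, B6=F
test 5 (c=5, z=9) fires B2->S, B1->T, B3->F, B4->T, B4->T, B4->T, B4->F, B5->T, B5->T, B5->T, B5->T, B5->T, B5->T, B5->F, ...; hits B1=T, B2=S, B3=F, B4=T, B4=F, B5=T, B5=F, B6=F
union over all inputs: B1=T, B2=S, B3=T, B3=F, B4=T, B4=F, B5=T, B5=F, B6=T, B6=F (10 outcomes)
no size-1 subset reaches all 10 outcomes (best union: 8/10)
inputs {2, 3} (size 2) cover everything; no size-2 subset with a lexicographically smaller index list covers all 10
Answer: 2, 3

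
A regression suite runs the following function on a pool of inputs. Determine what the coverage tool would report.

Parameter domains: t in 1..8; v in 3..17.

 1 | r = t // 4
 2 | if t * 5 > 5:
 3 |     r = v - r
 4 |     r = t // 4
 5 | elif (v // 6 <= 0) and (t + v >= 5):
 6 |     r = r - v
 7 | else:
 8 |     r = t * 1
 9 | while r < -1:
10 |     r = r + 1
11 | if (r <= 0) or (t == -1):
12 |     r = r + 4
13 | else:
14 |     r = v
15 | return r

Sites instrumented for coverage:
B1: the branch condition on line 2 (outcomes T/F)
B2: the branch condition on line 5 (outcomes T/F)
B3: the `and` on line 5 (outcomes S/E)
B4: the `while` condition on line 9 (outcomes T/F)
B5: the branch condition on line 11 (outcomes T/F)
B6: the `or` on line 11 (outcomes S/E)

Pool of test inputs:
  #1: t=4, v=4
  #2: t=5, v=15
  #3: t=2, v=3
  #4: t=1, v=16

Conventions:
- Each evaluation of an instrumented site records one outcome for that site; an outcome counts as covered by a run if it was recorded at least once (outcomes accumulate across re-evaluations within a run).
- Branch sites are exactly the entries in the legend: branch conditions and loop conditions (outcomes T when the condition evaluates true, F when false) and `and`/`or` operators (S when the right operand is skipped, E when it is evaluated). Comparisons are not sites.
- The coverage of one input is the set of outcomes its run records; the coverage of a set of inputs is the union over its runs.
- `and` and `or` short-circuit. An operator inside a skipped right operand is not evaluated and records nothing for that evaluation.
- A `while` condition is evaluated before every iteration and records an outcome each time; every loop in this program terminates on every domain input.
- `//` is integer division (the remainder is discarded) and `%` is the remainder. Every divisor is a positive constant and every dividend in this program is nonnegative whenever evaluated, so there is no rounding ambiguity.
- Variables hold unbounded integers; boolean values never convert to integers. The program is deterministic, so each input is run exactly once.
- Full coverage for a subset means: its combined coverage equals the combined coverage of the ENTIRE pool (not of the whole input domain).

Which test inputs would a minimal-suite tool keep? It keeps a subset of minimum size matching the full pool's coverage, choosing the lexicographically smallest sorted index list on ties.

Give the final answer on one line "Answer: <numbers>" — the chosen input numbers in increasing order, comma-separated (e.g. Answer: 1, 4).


input #1 (t=4, v=4): events B1->T, B4->F, B6->E, B5->F; covers B1=T, B4=F, B5=F, B6=E
input #2 (t=5, v=15): events B1->T, B4->F, B6->E, B5->F; covers B1=T, B4=F, B5=F, B6=E
input #3 (t=2, v=3): events B1->T, B4->F, B6->S, B5->T; covers B1=T, B4=F, B5=T, B6=S
input #4 (t=1, v=16): events B1->F, B3->S, B2->F, B4->F, B6->E, B5->F; covers B1=F, B2=F, B3=S, B4=F, B5=F, B6=E
together the pool reaches 9 outcomes: B1=T, B1=F, B2=F, B3=S, B4=F, B5=T, B5=F, B6=S, B6=E
no size-1 subset reaches all 9 outcomes (best union: 6/9)
at size 2, {3, 4} reaches all 9 outcomes; every lexicographically earlier size-2 subset fails
Answer: 3, 4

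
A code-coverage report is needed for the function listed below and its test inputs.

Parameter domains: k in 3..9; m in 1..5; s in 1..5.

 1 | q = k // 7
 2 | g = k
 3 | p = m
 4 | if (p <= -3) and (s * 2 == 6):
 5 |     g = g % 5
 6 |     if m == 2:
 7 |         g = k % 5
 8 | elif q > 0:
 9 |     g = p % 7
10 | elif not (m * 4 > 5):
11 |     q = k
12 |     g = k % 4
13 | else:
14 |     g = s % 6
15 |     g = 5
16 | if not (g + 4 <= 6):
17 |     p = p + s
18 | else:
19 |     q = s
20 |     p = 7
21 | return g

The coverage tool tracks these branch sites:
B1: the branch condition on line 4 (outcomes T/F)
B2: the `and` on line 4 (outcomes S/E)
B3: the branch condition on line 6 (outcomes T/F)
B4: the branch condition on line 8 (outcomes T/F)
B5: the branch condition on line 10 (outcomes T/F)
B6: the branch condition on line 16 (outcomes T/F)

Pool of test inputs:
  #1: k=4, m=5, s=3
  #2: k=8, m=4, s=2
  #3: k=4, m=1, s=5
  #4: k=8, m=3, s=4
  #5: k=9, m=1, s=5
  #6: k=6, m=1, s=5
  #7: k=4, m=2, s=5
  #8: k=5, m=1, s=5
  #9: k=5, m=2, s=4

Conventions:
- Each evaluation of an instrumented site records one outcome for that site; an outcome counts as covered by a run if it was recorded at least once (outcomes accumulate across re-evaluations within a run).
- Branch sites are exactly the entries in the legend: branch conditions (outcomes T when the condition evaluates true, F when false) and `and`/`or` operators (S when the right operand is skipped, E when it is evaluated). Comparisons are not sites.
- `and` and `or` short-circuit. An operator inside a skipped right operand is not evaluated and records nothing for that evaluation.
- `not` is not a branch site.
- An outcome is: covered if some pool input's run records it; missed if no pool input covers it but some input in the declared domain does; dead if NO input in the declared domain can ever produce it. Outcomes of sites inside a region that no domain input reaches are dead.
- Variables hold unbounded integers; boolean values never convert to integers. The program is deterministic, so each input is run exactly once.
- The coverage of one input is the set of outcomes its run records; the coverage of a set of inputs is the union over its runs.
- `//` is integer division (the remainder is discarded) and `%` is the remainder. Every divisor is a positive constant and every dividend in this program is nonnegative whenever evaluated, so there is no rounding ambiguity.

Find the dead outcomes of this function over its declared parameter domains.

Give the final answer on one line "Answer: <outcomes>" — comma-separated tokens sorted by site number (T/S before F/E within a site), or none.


exhaustive pass over the 175-input domain:
  B1=T: no domain input ever produces it -> dead
  B2=E: no domain input ever produces it -> dead
  B3=T: no domain input ever produces it -> dead
  B3=F: no domain input ever produces it -> dead
  reachable outcomes have witnesses, e.g. B1=F (e.g. k=3, m=1, s=1), B2=S (e.g. k=3, m=1, s=1), B4=T (e.g. k=7, m=1, s=1), B4=F (e.g. k=3, m=1, s=1)
Answer: B1=T, B2=E, B3=T, B3=F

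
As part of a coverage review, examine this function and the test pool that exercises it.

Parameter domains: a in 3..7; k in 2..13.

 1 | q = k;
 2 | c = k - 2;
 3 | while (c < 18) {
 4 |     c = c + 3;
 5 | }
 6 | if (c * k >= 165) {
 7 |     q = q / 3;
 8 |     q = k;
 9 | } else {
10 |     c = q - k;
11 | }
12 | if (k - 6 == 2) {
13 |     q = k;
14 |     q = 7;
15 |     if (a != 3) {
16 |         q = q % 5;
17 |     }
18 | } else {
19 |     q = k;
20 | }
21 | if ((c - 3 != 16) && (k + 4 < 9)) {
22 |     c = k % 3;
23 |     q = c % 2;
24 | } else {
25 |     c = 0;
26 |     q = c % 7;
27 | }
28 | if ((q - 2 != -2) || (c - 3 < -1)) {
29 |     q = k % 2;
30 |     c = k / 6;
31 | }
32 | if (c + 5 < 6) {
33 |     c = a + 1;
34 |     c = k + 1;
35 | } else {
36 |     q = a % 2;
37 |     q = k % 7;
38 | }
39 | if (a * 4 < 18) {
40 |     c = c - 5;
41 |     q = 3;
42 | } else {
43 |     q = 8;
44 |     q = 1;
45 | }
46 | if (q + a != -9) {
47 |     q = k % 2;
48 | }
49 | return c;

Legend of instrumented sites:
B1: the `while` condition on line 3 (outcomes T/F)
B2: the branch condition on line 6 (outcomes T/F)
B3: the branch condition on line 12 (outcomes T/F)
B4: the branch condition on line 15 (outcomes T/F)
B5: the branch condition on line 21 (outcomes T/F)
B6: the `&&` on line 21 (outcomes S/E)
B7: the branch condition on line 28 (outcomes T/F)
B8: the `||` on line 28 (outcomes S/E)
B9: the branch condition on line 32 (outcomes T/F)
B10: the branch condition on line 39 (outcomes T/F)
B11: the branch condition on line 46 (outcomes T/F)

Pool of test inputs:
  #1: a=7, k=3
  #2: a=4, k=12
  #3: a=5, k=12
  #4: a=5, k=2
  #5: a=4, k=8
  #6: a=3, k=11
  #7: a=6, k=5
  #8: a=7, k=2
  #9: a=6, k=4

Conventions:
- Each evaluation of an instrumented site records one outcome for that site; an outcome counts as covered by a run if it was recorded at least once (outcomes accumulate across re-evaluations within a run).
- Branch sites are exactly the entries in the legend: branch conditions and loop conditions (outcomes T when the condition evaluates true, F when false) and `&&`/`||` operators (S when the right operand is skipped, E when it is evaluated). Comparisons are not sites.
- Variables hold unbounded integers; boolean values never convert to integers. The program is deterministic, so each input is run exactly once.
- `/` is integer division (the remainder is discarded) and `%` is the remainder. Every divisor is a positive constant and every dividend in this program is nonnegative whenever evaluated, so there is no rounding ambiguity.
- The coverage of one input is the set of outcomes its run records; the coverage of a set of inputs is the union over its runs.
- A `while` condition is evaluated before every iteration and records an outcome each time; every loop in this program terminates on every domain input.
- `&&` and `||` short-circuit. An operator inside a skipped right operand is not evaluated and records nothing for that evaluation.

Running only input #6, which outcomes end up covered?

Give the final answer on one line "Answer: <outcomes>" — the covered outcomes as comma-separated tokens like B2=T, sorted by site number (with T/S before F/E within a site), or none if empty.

Running input #6 (a=3, k=11), event by event:
  B1->T, B1->T, B1->T, B1->F, B2->T, B3->F, B6->E, B5->F, B8->E, B7->T
  B9->F, B10->T, B11->T
as a set, this run covers: B1=T, B1=F, B2=T, B3=F, B5=F, B6=E, B7=T, B8=E, B9=F, B10=T, B11=T

Answer: B1=T, B1=F, B2=T, B3=F, B5=F, B6=E, B7=T, B8=E, B9=F, B10=T, B11=T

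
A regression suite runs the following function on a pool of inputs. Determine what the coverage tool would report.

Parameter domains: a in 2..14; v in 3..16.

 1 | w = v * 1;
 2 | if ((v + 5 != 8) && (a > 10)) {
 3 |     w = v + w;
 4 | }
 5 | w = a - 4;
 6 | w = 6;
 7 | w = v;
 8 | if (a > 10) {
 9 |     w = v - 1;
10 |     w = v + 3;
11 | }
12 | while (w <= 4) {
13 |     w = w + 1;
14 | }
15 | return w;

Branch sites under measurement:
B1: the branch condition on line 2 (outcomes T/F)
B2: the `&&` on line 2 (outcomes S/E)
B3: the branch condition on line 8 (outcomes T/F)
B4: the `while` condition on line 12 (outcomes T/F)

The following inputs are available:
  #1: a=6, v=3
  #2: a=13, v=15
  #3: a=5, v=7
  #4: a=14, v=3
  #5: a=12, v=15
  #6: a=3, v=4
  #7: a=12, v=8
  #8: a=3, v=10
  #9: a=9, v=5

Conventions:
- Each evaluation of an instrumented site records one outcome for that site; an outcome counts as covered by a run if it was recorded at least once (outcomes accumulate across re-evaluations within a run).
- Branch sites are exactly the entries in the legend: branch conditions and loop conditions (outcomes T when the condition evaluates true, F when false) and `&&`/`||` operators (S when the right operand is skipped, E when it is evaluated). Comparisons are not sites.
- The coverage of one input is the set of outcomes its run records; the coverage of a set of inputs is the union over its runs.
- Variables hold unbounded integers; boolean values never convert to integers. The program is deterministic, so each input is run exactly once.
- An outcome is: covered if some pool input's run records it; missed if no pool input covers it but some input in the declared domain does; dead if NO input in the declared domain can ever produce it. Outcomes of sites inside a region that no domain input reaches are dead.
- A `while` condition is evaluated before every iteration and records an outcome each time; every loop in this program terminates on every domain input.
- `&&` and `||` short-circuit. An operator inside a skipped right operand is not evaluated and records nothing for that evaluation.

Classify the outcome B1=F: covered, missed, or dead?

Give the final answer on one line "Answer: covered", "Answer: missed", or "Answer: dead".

B1=F is recorded by pool input(s) 1, 3, 4, 6, 8, 9 -> covered

Answer: covered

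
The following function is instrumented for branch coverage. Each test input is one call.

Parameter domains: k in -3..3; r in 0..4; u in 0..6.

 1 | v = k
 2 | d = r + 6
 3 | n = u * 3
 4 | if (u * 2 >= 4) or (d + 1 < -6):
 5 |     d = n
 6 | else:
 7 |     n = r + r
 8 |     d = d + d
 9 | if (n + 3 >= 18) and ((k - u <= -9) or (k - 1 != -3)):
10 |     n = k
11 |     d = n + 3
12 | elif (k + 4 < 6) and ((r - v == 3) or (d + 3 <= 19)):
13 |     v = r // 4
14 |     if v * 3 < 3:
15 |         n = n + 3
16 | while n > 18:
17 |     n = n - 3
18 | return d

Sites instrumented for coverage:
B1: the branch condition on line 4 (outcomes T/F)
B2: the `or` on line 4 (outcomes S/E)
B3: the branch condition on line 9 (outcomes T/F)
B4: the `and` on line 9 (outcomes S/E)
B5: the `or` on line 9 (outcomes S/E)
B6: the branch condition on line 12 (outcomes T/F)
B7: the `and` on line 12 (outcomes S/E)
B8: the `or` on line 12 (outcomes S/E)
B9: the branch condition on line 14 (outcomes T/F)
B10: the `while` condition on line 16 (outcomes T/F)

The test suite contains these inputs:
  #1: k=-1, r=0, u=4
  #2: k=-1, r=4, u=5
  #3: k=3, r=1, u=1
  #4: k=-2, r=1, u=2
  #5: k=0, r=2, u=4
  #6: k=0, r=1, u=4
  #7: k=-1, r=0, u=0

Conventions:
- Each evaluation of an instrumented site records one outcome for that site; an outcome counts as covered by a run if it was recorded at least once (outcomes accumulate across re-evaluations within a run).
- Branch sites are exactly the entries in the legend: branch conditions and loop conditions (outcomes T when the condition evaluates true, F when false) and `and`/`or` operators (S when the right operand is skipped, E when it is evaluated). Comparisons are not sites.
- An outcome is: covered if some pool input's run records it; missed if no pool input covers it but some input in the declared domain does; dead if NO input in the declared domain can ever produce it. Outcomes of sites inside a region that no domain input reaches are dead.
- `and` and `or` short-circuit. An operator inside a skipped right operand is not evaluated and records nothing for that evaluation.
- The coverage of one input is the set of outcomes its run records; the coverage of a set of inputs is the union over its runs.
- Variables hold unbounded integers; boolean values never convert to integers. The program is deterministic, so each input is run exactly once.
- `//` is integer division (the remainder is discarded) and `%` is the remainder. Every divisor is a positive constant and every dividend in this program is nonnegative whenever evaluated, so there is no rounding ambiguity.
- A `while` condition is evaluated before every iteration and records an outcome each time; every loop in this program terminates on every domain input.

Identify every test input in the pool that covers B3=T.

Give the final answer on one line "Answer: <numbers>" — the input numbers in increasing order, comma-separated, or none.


input #1 (k=-1, r=0, u=4): never hits B3=T
input #2 (k=-1, r=4, u=5): hits B3=T
input #3 (k=3, r=1, u=1): never hits B3=T
input #4 (k=-2, r=1, u=2): never hits B3=T
input #5 (k=0, r=2, u=4): never hits B3=T
input #6 (k=0, r=1, u=4): never hits B3=T
input #7 (k=-1, r=0, u=0): never hits B3=T
Answer: 2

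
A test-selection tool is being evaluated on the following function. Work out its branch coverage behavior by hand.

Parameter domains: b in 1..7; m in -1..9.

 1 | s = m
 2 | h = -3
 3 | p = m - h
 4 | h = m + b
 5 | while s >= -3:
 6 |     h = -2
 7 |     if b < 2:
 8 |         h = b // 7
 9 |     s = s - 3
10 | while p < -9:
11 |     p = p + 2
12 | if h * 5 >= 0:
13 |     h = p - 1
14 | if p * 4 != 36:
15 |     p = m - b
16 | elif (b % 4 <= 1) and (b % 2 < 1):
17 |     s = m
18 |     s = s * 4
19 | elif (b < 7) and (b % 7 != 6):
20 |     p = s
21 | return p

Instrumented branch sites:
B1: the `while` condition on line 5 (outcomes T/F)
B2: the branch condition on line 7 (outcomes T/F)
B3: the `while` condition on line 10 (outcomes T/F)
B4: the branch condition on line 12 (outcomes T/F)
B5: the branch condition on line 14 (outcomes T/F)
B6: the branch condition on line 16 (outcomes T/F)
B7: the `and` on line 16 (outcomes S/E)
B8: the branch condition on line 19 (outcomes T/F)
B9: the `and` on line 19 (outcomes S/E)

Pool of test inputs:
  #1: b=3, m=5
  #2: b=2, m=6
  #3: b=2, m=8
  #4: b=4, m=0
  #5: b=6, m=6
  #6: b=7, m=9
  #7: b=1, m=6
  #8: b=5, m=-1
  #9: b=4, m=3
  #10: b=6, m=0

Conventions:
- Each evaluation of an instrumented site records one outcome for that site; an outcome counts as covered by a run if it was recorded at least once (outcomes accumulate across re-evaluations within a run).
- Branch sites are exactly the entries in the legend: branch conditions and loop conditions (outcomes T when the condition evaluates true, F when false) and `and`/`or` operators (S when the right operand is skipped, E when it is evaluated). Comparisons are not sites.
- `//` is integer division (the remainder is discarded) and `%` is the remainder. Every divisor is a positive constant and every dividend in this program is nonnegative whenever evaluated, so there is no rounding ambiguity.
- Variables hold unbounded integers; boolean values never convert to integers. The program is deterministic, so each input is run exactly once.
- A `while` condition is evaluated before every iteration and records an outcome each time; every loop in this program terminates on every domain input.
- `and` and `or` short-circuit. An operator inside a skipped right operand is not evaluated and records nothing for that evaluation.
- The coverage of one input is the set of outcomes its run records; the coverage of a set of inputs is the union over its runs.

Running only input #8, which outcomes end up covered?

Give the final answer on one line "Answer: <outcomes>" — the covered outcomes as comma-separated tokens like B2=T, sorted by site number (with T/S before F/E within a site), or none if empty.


Tracing the run of input #8 (b=5, m=-1):
  B1->T, B2->F, B1->F, B3->F, B4->F, B5->T
collecting distinct outcomes: B1=T, B1=F, B2=F, B3=F, B4=F, B5=T
Answer: B1=T, B1=F, B2=F, B3=F, B4=F, B5=T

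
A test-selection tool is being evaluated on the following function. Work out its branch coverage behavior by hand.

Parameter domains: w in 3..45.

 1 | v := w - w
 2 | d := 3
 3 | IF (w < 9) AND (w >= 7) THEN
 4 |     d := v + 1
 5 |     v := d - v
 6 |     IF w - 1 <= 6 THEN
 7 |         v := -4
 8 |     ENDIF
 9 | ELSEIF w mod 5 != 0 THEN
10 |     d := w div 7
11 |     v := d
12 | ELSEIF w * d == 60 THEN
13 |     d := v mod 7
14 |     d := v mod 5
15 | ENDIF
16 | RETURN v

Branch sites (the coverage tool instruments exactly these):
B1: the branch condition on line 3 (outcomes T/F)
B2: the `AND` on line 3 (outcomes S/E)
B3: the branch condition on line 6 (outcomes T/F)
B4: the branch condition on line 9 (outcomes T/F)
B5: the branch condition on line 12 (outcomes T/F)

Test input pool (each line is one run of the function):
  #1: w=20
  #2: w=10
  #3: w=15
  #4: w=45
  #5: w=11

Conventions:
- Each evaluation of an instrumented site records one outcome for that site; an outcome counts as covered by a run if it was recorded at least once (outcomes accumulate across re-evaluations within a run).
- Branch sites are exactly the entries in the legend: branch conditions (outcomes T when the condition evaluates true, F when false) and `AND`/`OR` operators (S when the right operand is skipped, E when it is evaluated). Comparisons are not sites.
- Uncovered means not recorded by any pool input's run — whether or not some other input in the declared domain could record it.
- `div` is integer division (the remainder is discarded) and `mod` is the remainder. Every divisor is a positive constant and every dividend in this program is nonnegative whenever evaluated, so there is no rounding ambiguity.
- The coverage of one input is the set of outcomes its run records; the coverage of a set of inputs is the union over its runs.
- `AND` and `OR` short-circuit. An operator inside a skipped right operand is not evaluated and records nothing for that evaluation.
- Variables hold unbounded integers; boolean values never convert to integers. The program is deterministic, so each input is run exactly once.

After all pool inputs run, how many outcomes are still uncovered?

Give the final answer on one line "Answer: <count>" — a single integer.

input #1, w=20: outcomes B1=F, B2=S, B4=F, B5=T
input #2, w=10: outcomes B1=F, B2=S, B4=F, B5=F
input #3, w=15: outcomes B1=F, B2=S, B4=F, B5=F
input #4, w=45: outcomes B1=F, B2=S, B4=F, B5=F
input #5, w=11: outcomes B1=F, B2=S, B4=T
union over the pool: B1=F, B2=S, B4=T, B4=F, B5=T, B5=F
uncovered (4 of 10): B1=T, B2=E, B3=T, B3=F

Answer: 4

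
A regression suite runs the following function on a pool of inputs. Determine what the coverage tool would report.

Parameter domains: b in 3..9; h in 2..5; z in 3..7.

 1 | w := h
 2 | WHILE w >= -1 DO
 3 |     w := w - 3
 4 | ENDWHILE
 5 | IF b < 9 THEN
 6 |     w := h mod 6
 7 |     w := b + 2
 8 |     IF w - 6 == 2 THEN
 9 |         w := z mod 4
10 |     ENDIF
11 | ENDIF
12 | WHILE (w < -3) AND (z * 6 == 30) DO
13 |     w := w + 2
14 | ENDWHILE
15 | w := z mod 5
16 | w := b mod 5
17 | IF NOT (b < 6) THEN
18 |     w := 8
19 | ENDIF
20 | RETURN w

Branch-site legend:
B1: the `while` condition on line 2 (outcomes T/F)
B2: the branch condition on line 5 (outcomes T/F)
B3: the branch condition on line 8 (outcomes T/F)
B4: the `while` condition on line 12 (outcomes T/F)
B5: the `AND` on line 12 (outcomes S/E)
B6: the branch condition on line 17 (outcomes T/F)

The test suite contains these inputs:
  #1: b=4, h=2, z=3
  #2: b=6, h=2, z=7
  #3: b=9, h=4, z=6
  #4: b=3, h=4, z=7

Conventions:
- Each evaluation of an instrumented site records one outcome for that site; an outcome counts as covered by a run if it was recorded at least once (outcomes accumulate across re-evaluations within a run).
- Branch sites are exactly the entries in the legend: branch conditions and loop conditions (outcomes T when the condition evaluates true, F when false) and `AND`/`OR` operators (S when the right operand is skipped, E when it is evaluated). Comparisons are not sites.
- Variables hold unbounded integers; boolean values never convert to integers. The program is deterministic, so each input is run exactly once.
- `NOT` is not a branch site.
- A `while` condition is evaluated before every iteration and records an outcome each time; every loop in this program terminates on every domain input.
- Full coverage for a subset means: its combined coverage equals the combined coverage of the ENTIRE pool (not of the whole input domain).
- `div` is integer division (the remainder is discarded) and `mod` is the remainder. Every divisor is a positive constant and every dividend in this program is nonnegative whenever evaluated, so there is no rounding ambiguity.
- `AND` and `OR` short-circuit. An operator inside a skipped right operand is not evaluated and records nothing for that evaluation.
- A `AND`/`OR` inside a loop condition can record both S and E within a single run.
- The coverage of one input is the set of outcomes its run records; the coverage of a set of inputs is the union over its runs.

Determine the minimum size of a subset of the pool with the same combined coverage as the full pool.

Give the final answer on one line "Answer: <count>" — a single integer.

run #1 (b=4, h=2, z=3) records B1=T, B1=F, B2=T, B3=F, B4=F, B5=S, B6=F
run #2 (b=6, h=2, z=7) records B1=T, B1=F, B2=T, B3=T, B4=F, B5=S, B6=T
run #3 (b=9, h=4, z=6) records B1=T, B1=F, B2=F, B4=F, B5=S, B6=T
run #4 (b=3, h=4, z=7) records B1=T, B1=F, B2=T, B3=F, B4=F, B5=S, B6=F
the full pool covers 10 outcomes: B1=T, B1=F, B2=T, B2=F, B3=T, B3=F, B4=F, B5=S, B6=T, B6=F
checked all size-1 subsets: none covers 10 outcomes (max 7/10)
checked all size-2 subsets: none covers 10 outcomes (max 9/10)
the canonical winner is {1, 2, 3}: size 3, full 10-outcome coverage, earliest index list among size-3 covers

Answer: 3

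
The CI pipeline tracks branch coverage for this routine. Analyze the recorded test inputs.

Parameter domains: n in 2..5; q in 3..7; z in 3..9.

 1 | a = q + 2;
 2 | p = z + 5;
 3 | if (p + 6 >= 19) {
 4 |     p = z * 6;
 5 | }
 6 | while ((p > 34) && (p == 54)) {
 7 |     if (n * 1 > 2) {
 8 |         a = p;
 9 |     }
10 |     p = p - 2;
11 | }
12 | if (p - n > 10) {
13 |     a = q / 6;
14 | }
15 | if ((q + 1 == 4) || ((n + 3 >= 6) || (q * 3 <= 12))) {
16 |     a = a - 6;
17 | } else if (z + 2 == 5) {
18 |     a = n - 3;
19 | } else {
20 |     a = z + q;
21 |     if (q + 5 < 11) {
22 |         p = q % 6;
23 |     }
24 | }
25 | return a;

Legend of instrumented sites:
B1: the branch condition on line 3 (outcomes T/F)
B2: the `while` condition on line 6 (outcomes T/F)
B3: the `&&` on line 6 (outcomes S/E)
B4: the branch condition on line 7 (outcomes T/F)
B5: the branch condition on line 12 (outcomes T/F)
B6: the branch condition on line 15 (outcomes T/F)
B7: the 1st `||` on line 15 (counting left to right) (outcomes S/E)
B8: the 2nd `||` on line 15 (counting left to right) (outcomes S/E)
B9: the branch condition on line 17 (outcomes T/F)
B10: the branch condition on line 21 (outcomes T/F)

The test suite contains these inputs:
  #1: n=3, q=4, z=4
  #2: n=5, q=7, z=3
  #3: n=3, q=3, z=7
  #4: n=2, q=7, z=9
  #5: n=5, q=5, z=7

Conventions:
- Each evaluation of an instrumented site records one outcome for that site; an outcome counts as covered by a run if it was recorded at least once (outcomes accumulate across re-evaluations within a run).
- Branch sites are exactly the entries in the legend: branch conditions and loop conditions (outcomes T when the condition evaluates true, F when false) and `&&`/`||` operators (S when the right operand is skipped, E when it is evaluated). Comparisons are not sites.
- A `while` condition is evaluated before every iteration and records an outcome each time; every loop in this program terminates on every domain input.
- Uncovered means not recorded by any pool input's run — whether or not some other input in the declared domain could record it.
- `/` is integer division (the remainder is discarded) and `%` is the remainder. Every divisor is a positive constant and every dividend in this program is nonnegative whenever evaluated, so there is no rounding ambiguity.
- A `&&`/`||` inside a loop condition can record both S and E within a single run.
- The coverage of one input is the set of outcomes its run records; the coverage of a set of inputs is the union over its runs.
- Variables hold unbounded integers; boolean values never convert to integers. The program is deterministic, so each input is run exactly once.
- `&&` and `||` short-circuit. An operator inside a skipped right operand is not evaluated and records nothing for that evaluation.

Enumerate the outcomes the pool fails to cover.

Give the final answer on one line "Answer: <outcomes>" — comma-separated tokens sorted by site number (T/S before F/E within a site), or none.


input #1 (n=3, q=4, z=4): covers B1=F, B2=F, B3=S, B5=F, B6=T, B7=E, B8=S
input #2 (n=5, q=7, z=3): covers B1=F, B2=F, B3=S, B5=F, B6=T, B7=E, B8=S
input #3 (n=3, q=3, z=7): covers B1=F, B2=F, B3=S, B5=F, B6=T, B7=S
input #4 (n=2, q=7, z=9): covers B1=T, B2=T, B2=F, B3=E, B4=F, B5=T, B6=F, B7=E, B8=E, B9=F, B10=F
input #5 (n=5, q=5, z=7): covers B1=F, B2=F, B3=S, B5=F, B6=T, B7=E, B8=S
union over the pool: B1=T, B1=F, B2=T, B2=F, B3=S, B3=E, B4=F, B5=T, B5=F, B6=T, B6=F, B7=S, B7=E, B8=S, B8=E, B9=F, B10=F
uncovered (3 of 20): B4=T, B9=T, B10=T
Answer: B4=T, B9=T, B10=T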